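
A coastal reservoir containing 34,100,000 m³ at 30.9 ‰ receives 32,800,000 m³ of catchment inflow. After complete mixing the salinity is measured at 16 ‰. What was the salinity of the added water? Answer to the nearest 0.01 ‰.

0.51 ‰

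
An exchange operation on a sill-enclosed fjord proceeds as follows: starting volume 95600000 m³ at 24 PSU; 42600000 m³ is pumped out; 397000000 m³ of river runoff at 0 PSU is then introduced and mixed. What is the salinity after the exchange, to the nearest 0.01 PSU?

Remaining after removal: 53,000,000 m³ at 24 PSU (salt = 1,272,000,000)
After addition: salt = 1,272,000,000 + 397,000,000×0 = 1,272,000,000; volume = 450,000,000 m³
S = 1,272,000,000 / 450,000,000 = 2.8267 PSU

2.83 PSU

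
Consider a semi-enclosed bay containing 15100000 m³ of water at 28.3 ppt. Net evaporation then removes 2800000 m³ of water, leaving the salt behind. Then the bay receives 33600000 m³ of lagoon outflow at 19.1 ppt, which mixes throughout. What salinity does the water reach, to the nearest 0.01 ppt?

After evaporation: salt = 15,100,000×28.3 = 427,330,000; volume = 15,100,000 − 2,800,000 = 12,300,000 m³
After mixing: salt = 427,330,000 + 33,600,000×19.1 = 1,069,090,000; volume = 12,300,000 + 33,600,000 = 45,900,000 m³
S = 1,069,090,000 / 45,900,000 = 23.2917 ppt

23.29 ppt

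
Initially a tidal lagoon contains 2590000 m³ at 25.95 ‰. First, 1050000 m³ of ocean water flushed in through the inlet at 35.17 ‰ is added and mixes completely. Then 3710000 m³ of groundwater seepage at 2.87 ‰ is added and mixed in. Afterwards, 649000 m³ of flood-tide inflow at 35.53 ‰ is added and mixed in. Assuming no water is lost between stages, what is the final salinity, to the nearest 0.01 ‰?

17.23 ‰

By conservation of dissolved salt,
Initial salt = 2,590,000×25.95 = 67,210,500
After stage 1: salt = 67,210,500 + 1,050,000×35.17 = 104,139,000; volume = 3,640,000 m³; S = 28.61 ‰
After stage 2: salt = 104,139,000 + 3,710,000×2.87 = 114,786,700; volume = 7,350,000 m³; S = 15.617 ‰
After stage 3: salt = 114,786,700 + 649,000×35.53 = 137,845,670; volume = 7,999,000 m³
S = 137,845,670 / 7,999,000 = 17.2329 ‰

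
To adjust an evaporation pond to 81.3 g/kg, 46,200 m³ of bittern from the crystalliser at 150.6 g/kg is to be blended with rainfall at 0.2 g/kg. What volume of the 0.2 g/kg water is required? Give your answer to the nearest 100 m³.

39500 m³

Salt balance: 46,200×150.6 + V×0.2 = (46,200+V)×81.3
6,957,720 + 0.2V = 3,756,060 + 81.3V
3,201,660 = 81.1V
V = 39,477.93 m³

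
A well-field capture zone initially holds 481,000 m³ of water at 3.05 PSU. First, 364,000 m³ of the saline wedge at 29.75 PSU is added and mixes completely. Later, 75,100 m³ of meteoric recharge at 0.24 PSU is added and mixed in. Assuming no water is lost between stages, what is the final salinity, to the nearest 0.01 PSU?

13.38 PSU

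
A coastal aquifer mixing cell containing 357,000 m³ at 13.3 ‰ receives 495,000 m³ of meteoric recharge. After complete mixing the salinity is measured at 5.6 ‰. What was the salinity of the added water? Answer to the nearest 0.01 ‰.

Salt balance: 357,000×13.3 + 495,000×S = 852,000×5.6
4,748,100 + 495,000·S = 4,771,200
S = (4,771,200 − 4,748,100) / 495,000 = 0.0467 ‰

0.05 ‰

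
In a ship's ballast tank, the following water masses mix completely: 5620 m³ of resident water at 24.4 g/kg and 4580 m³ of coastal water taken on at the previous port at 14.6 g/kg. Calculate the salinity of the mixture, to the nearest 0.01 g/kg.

20.00 g/kg

Salt balance:
salt = 5,620×24.4 + 4,580×14.6 = 137,128 + 66,868 = 203,996
volume = 5,620 + 4,580 = 10,200 m³
S = 203,996 / 10,200 = 19.9996 g/kg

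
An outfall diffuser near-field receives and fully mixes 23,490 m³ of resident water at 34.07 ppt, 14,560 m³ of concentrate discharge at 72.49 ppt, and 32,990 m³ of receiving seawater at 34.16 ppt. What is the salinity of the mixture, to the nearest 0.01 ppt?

41.99 ppt

Total salt / total volume:
salt = 23,490×34.07 + 14,560×72.49 + 32,990×34.16 = 800,304.3 + 1,055,454.4 + 1,126,938.4 = 2,982,697.1
volume = 23,490 + 14,560 + 32,990 = 71,040 m³
S = 2,982,697.1 / 71,040 = 41.9862 ppt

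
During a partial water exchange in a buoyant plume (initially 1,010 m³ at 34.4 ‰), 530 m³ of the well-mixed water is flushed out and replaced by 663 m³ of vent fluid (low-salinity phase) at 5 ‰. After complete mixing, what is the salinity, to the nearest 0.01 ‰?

17.35 ‰

Remaining after removal: 480 m³ at 34.4 ‰ (salt = 16,512)
After addition: salt = 16,512 + 663×5 = 19,827; volume = 1,143 m³
S = 19,827 / 1,143 = 17.3465 ‰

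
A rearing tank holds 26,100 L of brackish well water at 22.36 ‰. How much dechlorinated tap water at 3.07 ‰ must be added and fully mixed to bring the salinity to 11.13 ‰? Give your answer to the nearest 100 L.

Salt balance: 26,100×22.36 + V×3.07 = (26,100+V)×11.13
583,596 + 3.07V = 290,493 + 11.13V
293,103 = 8.06V
V = 36,365.14 L

36400 L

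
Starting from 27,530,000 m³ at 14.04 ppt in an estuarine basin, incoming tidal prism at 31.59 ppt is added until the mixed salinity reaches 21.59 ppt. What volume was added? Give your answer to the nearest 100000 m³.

Salt balance: 27,530,000×14.04 + V×31.59 = (27,530,000+V)×21.59
386,521,200 + 31.59V = 594,372,700 + 21.59V
207,851,500 = 10V
V = 20,785,150 m³

20800000 m³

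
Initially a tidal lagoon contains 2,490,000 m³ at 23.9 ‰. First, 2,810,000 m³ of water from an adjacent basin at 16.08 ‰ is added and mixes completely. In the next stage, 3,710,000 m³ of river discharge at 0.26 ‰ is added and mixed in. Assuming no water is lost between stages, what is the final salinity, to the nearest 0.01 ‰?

Mass of salt is conserved:
Initial salt = 2,490,000×23.9 = 59,511,000
After stage 1: salt = 59,511,000 + 2,810,000×16.08 = 104,695,800; volume = 5,300,000 m³; S = 19.754 ‰
After stage 2: salt = 104,695,800 + 3,710,000×0.26 = 105,660,400; volume = 9,010,000 m³
S = 105,660,400 / 9,010,000 = 11.727 ‰

11.73 ‰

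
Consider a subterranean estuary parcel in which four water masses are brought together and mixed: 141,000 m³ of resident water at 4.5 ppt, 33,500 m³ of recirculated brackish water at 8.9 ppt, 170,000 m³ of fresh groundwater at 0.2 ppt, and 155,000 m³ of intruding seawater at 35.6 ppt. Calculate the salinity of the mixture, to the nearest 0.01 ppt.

12.98 ppt

Weighted by volume,
salt = 141,000×4.5 + 33,500×8.9 + 170,000×0.2 + 155,000×35.6 = 634,500 + 298,150 + 34,000 + 5,518,000 = 6,484,650
volume = 141,000 + 33,500 + 170,000 + 155,000 = 499,500 m³
S = 6,484,650 / 499,500 = 12.9823 ppt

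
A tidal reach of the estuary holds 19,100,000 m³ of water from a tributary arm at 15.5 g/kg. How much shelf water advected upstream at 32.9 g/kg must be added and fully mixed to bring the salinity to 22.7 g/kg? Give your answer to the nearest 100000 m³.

13500000 m³

Salt balance: 19,100,000×15.5 + V×32.9 = (19,100,000+V)×22.7
296,050,000 + 32.9V = 433,570,000 + 22.7V
137,520,000 = 10.2V
V = 13,482,352.94 m³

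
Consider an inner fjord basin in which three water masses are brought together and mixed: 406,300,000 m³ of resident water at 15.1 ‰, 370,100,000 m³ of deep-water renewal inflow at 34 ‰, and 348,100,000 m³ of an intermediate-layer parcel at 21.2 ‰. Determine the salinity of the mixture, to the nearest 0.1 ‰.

Mass of salt is conserved:
salt = 406,300,000×15.1 + 370,100,000×34 + 348,100,000×21.2 = 6,135,130,000 + 12,583,400,000 + 7,379,720,000 = 26,098,250,000
volume = 406,300,000 + 370,100,000 + 348,100,000 = 1,124,500,000 m³
S = 26,098,250,000 / 1,124,500,000 = 23.209 ‰

23.2 ‰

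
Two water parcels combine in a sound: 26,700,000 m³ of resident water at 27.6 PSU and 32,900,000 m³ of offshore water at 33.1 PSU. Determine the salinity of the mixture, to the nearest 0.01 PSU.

Salt balance:
salt = 26,700,000×27.6 + 32,900,000×33.1 = 736,920,000 + 1,088,990,000 = 1,825,910,000
volume = 26,700,000 + 32,900,000 = 59,600,000 m³
S = 1,825,910,000 / 59,600,000 = 30.6361 PSU

30.64 PSU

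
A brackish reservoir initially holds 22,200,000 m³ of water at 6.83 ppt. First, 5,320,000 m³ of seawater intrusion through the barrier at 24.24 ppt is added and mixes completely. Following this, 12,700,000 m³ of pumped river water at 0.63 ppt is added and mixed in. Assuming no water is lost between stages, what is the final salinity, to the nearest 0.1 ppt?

Salt balance:
Initial salt = 22,200,000×6.83 = 151,626,000
After stage 1: salt = 151,626,000 + 5,320,000×24.24 = 280,582,800; volume = 27,520,000 m³; S = 10.196 ppt
After stage 2: salt = 280,582,800 + 12,700,000×0.63 = 288,583,800; volume = 40,220,000 m³
S = 288,583,800 / 40,220,000 = 7.1751 ppt

7.2 ppt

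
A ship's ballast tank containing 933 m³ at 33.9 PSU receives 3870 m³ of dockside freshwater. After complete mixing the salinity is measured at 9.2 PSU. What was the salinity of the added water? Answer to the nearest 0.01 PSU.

3.25 PSU

Salt balance: 933×33.9 + 3,870×S = 4,803×9.2
31,628.7 + 3,870·S = 44,187.6
S = (44,187.6 − 31,628.7) / 3,870 = 3.2452 PSU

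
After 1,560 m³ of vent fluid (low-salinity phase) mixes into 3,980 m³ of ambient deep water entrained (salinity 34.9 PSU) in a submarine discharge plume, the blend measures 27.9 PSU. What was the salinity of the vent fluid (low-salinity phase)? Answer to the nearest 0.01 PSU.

10.04 PSU

Salt balance: 3,980×34.9 + 1,560×S = 5,540×27.9
138,902 + 1,560·S = 154,566
S = (154,566 − 138,902) / 1,560 = 10.041 PSU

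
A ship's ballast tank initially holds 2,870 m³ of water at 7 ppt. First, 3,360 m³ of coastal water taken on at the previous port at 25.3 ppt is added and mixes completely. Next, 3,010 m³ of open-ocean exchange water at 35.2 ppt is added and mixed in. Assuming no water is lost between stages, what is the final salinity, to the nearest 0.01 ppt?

22.84 ppt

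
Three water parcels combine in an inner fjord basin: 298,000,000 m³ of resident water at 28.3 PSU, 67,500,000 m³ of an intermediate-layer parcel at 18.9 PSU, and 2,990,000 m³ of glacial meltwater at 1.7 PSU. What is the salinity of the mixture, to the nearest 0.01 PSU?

26.36 PSU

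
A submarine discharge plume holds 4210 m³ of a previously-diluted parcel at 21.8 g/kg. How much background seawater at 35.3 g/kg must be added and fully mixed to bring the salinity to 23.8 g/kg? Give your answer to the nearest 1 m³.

Salt balance: 4,210×21.8 + V×35.3 = (4,210+V)×23.8
91,778 + 35.3V = 100,198 + 23.8V
8,420 = 11.5V
V = 732.17 m³

732 m³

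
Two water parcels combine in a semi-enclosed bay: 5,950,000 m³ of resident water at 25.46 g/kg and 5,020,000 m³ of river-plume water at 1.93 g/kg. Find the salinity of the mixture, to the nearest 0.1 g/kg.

14.7 g/kg

Weighted by volume,
salt = 5,950,000×25.46 + 5,020,000×1.93 = 151,487,000 + 9,688,600 = 161,175,600
volume = 5,950,000 + 5,020,000 = 10,970,000 m³
S = 161,175,600 / 10,970,000 = 14.692 g/kg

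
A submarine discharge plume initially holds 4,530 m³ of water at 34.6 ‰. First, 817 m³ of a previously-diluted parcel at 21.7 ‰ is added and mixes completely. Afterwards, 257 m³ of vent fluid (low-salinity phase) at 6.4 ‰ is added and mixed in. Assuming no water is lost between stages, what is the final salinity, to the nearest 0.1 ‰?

31.4 ‰

Total salt / total volume:
Initial salt = 4,530×34.6 = 156,738
After stage 1: salt = 156,738 + 817×21.7 = 174,466.9; volume = 5,347 m³; S = 32.629 ‰
After stage 2: salt = 174,466.9 + 257×6.4 = 176,111.7; volume = 5,604 m³
S = 176,111.7 / 5,604 = 31.4261 ‰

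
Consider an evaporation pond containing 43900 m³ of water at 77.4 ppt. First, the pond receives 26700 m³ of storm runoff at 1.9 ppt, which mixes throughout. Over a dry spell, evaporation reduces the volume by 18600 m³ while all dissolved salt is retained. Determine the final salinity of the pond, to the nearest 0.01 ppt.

66.32 ppt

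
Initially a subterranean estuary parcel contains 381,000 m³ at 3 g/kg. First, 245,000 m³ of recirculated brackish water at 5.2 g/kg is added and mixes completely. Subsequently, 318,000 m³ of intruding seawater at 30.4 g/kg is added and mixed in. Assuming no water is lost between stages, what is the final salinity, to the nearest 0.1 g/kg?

Mass of salt is conserved:
Initial salt = 381,000×3 = 1,143,000
After stage 1: salt = 1,143,000 + 245,000×5.2 = 2,417,000; volume = 626,000 m³; S = 3.861 g/kg
After stage 2: salt = 2,417,000 + 318,000×30.4 = 12,084,200; volume = 944,000 m³
S = 12,084,200 / 944,000 = 12.8011 g/kg

12.8 g/kg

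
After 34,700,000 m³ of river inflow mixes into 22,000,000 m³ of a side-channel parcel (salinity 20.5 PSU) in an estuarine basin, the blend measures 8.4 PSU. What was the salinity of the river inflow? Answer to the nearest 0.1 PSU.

0.7 PSU

Salt balance: 22,000,000×20.5 + 34,700,000×S = 56,700,000×8.4
451,000,000 + 34,700,000·S = 476,280,000
S = (476,280,000 − 451,000,000) / 34,700,000 = 0.7285 PSU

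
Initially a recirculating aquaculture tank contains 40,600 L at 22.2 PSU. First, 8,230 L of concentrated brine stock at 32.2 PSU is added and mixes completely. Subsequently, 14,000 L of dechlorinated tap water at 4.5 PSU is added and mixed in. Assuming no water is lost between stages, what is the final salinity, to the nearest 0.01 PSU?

19.57 PSU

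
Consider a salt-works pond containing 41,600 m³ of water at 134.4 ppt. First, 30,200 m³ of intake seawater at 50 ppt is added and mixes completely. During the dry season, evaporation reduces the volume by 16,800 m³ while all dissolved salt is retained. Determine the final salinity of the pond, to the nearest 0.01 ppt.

129.11 ppt

After mixing: salt = 41,600×134.4 + 30,200×50 = 7,101,040; volume = 71,800 m³
After evaporation: salt unchanged = 7,101,040; volume = 71,800 − 16,800 = 55,000 m³
S = 7,101,040 / 55,000 = 129.1098 ppt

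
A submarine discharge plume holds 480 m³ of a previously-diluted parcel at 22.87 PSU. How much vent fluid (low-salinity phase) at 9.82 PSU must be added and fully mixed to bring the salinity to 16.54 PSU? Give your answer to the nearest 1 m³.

452 m³

Salt balance: 480×22.87 + V×9.82 = (480+V)×16.54
10,977.6 + 9.82V = 7,939.2 + 16.54V
3,038.4 = 6.72V
V = 452.14 m³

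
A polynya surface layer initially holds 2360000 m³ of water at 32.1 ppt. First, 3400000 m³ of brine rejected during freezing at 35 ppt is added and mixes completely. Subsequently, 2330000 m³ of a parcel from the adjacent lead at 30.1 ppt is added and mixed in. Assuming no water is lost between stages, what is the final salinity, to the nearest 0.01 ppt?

Mass of salt is conserved:
Initial salt = 2,360,000×32.1 = 75,756,000
After stage 1: salt = 75,756,000 + 3,400,000×35 = 194,756,000; volume = 5,760,000 m³; S = 33.812 ppt
After stage 2: salt = 194,756,000 + 2,330,000×30.1 = 264,889,000; volume = 8,090,000 m³
S = 264,889,000 / 8,090,000 = 32.7428 ppt

32.74 ppt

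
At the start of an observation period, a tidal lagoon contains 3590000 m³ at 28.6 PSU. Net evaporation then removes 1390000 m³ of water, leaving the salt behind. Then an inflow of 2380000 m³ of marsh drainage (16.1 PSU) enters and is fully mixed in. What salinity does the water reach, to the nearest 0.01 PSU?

After evaporation: salt = 3,590,000×28.6 = 102,674,000; volume = 3,590,000 − 1,390,000 = 2,200,000 m³
After mixing: salt = 102,674,000 + 2,380,000×16.1 = 140,992,000; volume = 2,200,000 + 2,380,000 = 4,580,000 m³
S = 140,992,000 / 4,580,000 = 30.7843 PSU

30.78 PSU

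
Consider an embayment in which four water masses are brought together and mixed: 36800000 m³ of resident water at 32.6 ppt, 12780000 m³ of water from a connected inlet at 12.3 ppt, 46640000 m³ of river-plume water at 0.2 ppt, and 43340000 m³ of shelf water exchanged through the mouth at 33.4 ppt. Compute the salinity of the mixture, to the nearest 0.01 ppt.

20.16 ppt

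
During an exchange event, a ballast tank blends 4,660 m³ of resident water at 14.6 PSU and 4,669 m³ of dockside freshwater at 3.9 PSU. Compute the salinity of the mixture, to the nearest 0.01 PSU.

9.24 PSU

Conserving salt mass:
salt = 4,660×14.6 + 4,669×3.9 = 68,036 + 18,209.1 = 86,245.1
volume = 4,660 + 4,669 = 9,329 m³
S = 86,245.1 / 9,329 = 9.2448 PSU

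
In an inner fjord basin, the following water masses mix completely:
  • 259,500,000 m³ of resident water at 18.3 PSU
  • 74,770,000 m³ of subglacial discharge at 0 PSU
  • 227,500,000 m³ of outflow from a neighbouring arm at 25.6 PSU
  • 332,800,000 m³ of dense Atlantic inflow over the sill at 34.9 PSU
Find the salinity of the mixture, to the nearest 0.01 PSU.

Conserving salt mass:
salt = 259,500,000×18.3 + 74,770,000×0 + 227,500,000×25.6 + 332,800,000×34.9 = 4,748,850,000 + 0 + 5,824,000,000 + 11,614,720,000 = 22,187,570,000
volume = 259,500,000 + 74,770,000 + 227,500,000 + 332,800,000 = 894,570,000 m³
S = 22,187,570,000 / 894,570,000 = 24.8025 PSU

24.80 PSU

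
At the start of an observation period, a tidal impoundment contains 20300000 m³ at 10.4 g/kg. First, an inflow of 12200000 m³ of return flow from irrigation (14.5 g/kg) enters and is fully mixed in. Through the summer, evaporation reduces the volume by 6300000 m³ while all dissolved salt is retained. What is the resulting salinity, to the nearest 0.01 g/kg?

After mixing: salt = 20,300,000×10.4 + 12,200,000×14.5 = 388,020,000; volume = 32,500,000 m³
After evaporation: salt unchanged = 388,020,000; volume = 32,500,000 − 6,300,000 = 26,200,000 m³
S = 388,020,000 / 26,200,000 = 14.8099 g/kg

14.81 g/kg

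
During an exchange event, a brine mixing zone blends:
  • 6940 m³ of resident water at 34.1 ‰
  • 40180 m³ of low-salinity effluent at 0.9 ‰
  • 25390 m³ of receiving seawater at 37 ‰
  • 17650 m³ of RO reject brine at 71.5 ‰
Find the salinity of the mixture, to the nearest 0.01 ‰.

27.44 ‰

Weighted by volume,
salt = 6,940×34.1 + 40,180×0.9 + 25,390×37 + 17,650×71.5 = 236,654 + 36,162 + 939,430 + 1,261,975 = 2,474,221
volume = 6,940 + 40,180 + 25,390 + 17,650 = 90,160 m³
S = 2,474,221 / 90,160 = 27.4426 ‰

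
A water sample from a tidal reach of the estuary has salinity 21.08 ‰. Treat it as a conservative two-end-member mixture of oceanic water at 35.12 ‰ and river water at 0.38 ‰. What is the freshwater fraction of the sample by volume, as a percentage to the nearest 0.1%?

40.4%

Let f be the freshwater fraction. Salt balance per unit volume:
f×0.38 + (1−f)×35.12 = 21.08
f = (35.12 − 21.08) / (35.12 − 0.38) = 14.04/34.74 = 0.4041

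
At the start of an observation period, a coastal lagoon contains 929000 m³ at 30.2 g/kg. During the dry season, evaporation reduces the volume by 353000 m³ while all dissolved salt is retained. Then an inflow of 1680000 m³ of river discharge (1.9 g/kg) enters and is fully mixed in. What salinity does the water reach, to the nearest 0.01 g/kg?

13.85 g/kg

After evaporation: salt = 929,000×30.2 = 28,055,800; volume = 929,000 − 353,000 = 576,000 m³
After mixing: salt = 28,055,800 + 1,680,000×1.9 = 31,247,800; volume = 576,000 + 1,680,000 = 2,256,000 m³
S = 31,247,800 / 2,256,000 = 13.851 g/kg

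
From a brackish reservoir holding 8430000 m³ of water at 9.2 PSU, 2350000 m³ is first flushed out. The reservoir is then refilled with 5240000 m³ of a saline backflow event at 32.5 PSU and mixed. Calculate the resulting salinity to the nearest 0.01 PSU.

Remaining after removal: 6,080,000 m³ at 9.2 PSU (salt = 55,936,000)
After addition: salt = 55,936,000 + 5,240,000×32.5 = 226,236,000; volume = 11,320,000 m³
S = 226,236,000 / 11,320,000 = 19.9855 PSU

19.99 PSU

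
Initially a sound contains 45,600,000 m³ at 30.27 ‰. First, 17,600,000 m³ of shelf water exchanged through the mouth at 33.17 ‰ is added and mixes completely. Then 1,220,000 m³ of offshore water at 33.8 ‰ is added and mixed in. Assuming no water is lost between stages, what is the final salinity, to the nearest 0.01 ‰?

Weighted by volume,
Initial salt = 45,600,000×30.27 = 1,380,312,000
After stage 1: salt = 1,380,312,000 + 17,600,000×33.17 = 1,964,104,000; volume = 63,200,000 m³; S = 31.078 ‰
After stage 2: salt = 1,964,104,000 + 1,220,000×33.8 = 2,005,340,000; volume = 64,420,000 m³
S = 2,005,340,000 / 64,420,000 = 31.1292 ‰

31.13 ‰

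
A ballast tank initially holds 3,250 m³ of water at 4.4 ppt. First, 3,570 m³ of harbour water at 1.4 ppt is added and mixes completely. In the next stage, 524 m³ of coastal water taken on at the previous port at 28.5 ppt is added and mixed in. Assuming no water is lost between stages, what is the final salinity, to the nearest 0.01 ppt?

Weighted by volume,
Initial salt = 3,250×4.4 = 14,300
After stage 1: salt = 14,300 + 3,570×1.4 = 19,298; volume = 6,820 m³; S = 2.83 ppt
After stage 2: salt = 19,298 + 524×28.5 = 34,232; volume = 7,344 m³
S = 34,232 / 7,344 = 4.6612 ppt

4.66 ppt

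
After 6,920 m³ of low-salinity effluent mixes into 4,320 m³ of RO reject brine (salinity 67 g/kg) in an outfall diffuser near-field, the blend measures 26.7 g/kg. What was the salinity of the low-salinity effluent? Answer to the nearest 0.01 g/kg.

1.54 g/kg

Salt balance: 4,320×67 + 6,920×S = 11,240×26.7
289,440 + 6,920·S = 300,108
S = (300,108 − 289,440) / 6,920 = 1.5416 g/kg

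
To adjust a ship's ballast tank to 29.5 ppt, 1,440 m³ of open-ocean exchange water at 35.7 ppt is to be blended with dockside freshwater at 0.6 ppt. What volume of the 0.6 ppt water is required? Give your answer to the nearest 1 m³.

Salt balance: 1,440×35.7 + V×0.6 = (1,440+V)×29.5
51,408 + 0.6V = 42,480 + 29.5V
8,928 = 28.9V
V = 308.93 m³

309 m³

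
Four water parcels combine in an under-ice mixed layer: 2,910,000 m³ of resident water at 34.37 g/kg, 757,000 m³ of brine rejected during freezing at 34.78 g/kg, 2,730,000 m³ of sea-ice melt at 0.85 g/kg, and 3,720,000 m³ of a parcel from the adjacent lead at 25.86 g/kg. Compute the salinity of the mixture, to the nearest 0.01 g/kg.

Conserving salt mass:
salt = 2,910,000×34.37 + 757,000×34.78 + 2,730,000×0.85 + 3,720,000×25.86 = 100,016,700 + 26,328,460 + 2,320,500 + 96,199,200 = 224,864,860
volume = 2,910,000 + 757,000 + 2,730,000 + 3,720,000 = 10,117,000 m³
S = 224,864,860 / 10,117,000 = 22.2264 g/kg

22.23 g/kg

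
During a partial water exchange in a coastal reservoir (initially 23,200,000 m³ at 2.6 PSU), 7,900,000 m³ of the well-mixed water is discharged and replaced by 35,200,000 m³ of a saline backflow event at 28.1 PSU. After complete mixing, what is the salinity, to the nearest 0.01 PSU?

20.37 PSU

Remaining after removal: 15,300,000 m³ at 2.6 PSU (salt = 39,780,000)
After addition: salt = 39,780,000 + 35,200,000×28.1 = 1,028,900,000; volume = 50,500,000 m³
S = 1,028,900,000 / 50,500,000 = 20.3743 PSU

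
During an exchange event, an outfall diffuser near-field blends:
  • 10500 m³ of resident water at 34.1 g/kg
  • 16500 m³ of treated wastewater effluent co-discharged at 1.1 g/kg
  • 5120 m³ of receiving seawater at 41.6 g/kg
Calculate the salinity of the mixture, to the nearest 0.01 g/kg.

Conserving salt mass:
salt = 10,500×34.1 + 16,500×1.1 + 5,120×41.6 = 358,050 + 18,150 + 212,992 = 589,192
volume = 10,500 + 16,500 + 5,120 = 32,120 m³
S = 589,192 / 32,120 = 18.3435 g/kg

18.34 g/kg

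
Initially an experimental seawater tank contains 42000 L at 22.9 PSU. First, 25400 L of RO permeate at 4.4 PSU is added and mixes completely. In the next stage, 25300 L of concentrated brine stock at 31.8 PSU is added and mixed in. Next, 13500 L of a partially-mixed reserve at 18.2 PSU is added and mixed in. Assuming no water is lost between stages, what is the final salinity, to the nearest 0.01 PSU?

Weighted by volume,
Initial salt = 42,000×22.9 = 961,800
After stage 1: salt = 961,800 + 25,400×4.4 = 1,073,560; volume = 67,400 L; S = 15.928 PSU
After stage 2: salt = 1,073,560 + 25,300×31.8 = 1,878,100; volume = 92,700 L; S = 20.26 PSU
After stage 3: salt = 1,878,100 + 13,500×18.2 = 2,123,800; volume = 106,200 L
S = 2,123,800 / 106,200 = 19.9981 PSU

20.00 PSU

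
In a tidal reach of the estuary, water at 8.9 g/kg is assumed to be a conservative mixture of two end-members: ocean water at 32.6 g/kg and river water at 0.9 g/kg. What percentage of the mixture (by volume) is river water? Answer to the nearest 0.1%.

Let f be the freshwater fraction. Salt balance per unit volume:
f×0.9 + (1−f)×32.6 = 8.9
f = (32.6 − 8.9) / (32.6 − 0.9) = 23.7/31.7 = 0.7476

74.8%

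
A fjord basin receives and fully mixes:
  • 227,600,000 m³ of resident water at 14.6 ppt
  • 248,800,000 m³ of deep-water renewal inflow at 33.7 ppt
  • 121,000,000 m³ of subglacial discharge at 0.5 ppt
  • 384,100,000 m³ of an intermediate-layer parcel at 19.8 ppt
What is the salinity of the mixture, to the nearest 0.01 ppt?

Weighted by volume,
salt = 227,600,000×14.6 + 248,800,000×33.7 + 121,000,000×0.5 + 384,100,000×19.8 = 3,322,960,000 + 8,384,560,000 + 60,500,000 + 7,605,180,000 = 19,373,200,000
volume = 227,600,000 + 248,800,000 + 121,000,000 + 384,100,000 = 981,500,000 m³
S = 19,373,200,000 / 981,500,000 = 19.7384 ppt

19.74 ppt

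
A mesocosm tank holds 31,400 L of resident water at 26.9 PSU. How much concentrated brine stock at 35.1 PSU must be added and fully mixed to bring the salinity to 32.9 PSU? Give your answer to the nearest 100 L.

Salt balance: 31,400×26.9 + V×35.1 = (31,400+V)×32.9
844,660 + 35.1V = 1,033,060 + 32.9V
188,400 = 2.2V
V = 85,636.36 L

85600 L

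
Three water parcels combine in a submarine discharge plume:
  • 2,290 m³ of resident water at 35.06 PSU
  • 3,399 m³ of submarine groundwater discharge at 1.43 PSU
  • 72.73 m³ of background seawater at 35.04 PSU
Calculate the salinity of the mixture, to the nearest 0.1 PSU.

15.2 PSU

Weighted by volume,
salt = 2,290×35.06 + 3,399×1.43 + 72.73×35.04 = 80,287.4 + 4,860.57 + 2,548.4592 = 87,696.4292
volume = 2,290 + 3,399 + 72.73 = 5,761.73 m³
S = 87,696.4292 / 5,761.73 = 15.221 PSU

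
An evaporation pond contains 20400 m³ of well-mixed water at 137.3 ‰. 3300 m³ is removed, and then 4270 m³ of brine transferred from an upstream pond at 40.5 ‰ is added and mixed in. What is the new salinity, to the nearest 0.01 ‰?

Remaining after removal: 17,100 m³ at 137.3 ‰ (salt = 2,347,830)
After addition: salt = 2,347,830 + 4,270×40.5 = 2,520,765; volume = 21,370 m³
S = 2,520,765 / 21,370 = 117.9581 ‰

117.96 ‰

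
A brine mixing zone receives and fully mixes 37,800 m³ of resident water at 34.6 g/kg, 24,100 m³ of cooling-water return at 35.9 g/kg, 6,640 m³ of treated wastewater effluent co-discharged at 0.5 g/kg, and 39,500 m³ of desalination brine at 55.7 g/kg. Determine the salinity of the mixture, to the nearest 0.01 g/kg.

40.51 g/kg

Weighted by volume,
salt = 37,800×34.6 + 24,100×35.9 + 6,640×0.5 + 39,500×55.7 = 1,307,880 + 865,190 + 3,320 + 2,200,150 = 4,376,540
volume = 37,800 + 24,100 + 6,640 + 39,500 = 108,040 m³
S = 4,376,540 / 108,040 = 40.5085 g/kg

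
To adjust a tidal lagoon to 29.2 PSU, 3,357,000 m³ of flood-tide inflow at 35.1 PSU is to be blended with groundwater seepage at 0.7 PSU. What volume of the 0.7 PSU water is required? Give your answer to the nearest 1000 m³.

Salt balance: 3,357,000×35.1 + V×0.7 = (3,357,000+V)×29.2
117,830,700 + 0.7V = 98,024,400 + 29.2V
19,806,300 = 28.5V
V = 694,957.89 m³

695000 m³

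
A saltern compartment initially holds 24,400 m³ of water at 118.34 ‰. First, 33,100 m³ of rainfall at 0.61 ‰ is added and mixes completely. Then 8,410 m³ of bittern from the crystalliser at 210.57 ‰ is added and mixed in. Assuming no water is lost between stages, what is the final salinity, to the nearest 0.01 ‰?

70.98 ‰

Mass of salt is conserved:
Initial salt = 24,400×118.34 = 2,887,496
After stage 1: salt = 2,887,496 + 33,100×0.61 = 2,907,687; volume = 57,500 m³; S = 50.568 ‰
After stage 2: salt = 2,907,687 + 8,410×210.57 = 4,678,580.7; volume = 65,910 m³
S = 4,678,580.7 / 65,910 = 70.9844 ‰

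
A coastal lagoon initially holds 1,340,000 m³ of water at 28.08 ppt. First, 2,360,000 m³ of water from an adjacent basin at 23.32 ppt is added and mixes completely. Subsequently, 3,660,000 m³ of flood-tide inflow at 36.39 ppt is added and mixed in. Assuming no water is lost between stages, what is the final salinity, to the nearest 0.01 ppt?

Mass of salt is conserved:
Initial salt = 1,340,000×28.08 = 37,627,200
After stage 1: salt = 37,627,200 + 2,360,000×23.32 = 92,662,400; volume = 3,700,000 m³; S = 25.044 ppt
After stage 2: salt = 92,662,400 + 3,660,000×36.39 = 225,849,800; volume = 7,360,000 m³
S = 225,849,800 / 7,360,000 = 30.6861 ppt

30.69 ppt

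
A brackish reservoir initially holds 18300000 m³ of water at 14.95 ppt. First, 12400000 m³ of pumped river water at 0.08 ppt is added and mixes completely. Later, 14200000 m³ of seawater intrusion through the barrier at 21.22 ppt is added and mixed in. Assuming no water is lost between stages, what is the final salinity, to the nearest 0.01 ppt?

Salt balance:
Initial salt = 18,300,000×14.95 = 273,585,000
After stage 1: salt = 273,585,000 + 12,400,000×0.08 = 274,577,000; volume = 30,700,000 m³; S = 8.944 ppt
After stage 2: salt = 274,577,000 + 14,200,000×21.22 = 575,901,000; volume = 44,900,000 m³
S = 575,901,000 / 44,900,000 = 12.8263 ppt

12.83 ppt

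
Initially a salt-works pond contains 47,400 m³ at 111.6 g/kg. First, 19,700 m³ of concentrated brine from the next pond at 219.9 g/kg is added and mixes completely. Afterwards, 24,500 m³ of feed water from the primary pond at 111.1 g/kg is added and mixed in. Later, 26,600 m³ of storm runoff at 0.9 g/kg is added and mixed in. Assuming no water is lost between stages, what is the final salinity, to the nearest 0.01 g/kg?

Mass of salt is conserved:
Initial salt = 47,400×111.6 = 5,289,840
After stage 1: salt = 5,289,840 + 19,700×219.9 = 9,621,870; volume = 67,100 m³; S = 143.396 g/kg
After stage 2: salt = 9,621,870 + 24,500×111.1 = 12,343,820; volume = 91,600 m³; S = 134.758 g/kg
After stage 3: salt = 12,343,820 + 26,600×0.9 = 12,367,760; volume = 118,200 m³
S = 12,367,760 / 118,200 = 104.6342 g/kg

104.63 g/kg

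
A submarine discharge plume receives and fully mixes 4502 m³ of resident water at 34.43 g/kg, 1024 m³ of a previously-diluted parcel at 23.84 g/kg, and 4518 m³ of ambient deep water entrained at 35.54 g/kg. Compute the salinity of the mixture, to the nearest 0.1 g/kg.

Total salt / total volume:
salt = 4,502×34.43 + 1,024×23.84 + 4,518×35.54 = 155,003.86 + 24,412.16 + 160,569.72 = 339,985.74
volume = 4,502 + 1,024 + 4,518 = 10,044 m³
S = 339,985.74 / 10,044 = 33.85 g/kg

33.8 g/kg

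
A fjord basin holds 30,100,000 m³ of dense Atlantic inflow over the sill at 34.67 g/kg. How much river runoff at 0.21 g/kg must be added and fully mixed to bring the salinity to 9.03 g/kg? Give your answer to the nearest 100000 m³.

Salt balance: 30,100,000×34.67 + V×0.21 = (30,100,000+V)×9.03
1,043,567,000 + 0.21V = 271,803,000 + 9.03V
771,764,000 = 8.82V
V = 87,501,587.3 m³

87500000 m³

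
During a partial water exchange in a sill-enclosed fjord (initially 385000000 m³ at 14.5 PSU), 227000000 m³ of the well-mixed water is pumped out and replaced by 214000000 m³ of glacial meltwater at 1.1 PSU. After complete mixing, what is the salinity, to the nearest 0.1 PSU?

Remaining after removal: 158,000,000 m³ at 14.5 PSU (salt = 2,291,000,000)
After addition: salt = 2,291,000,000 + 214,000,000×1.1 = 2,526,400,000; volume = 372,000,000 m³
S = 2,526,400,000 / 372,000,000 = 6.7914 PSU

6.8 PSU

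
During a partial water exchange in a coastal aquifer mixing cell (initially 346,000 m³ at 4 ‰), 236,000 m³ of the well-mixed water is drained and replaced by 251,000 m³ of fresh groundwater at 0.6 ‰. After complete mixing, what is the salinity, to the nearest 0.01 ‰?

Remaining after removal: 110,000 m³ at 4 ‰ (salt = 440,000)
After addition: salt = 440,000 + 251,000×0.6 = 590,600; volume = 361,000 m³
S = 590,600 / 361,000 = 1.636 ‰

1.64 ‰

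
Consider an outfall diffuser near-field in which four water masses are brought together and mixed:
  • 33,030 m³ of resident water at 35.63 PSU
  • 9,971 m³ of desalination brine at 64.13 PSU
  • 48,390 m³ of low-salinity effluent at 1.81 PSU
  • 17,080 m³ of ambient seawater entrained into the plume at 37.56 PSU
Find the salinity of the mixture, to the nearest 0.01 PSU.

23.47 PSU

Conserving salt mass:
salt = 33,030×35.63 + 9,971×64.13 + 48,390×1.81 + 17,080×37.56 = 1,176,858.9 + 639,440.23 + 87,585.9 + 641,524.8 = 2,545,409.83
volume = 33,030 + 9,971 + 48,390 + 17,080 = 108,471 m³
S = 2,545,409.83 / 108,471 = 23.4663 PSU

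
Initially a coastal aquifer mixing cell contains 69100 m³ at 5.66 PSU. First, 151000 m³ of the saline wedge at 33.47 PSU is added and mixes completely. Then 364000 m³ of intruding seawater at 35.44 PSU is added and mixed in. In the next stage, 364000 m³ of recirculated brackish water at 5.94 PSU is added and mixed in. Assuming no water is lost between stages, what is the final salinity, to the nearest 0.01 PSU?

Total salt / total volume:
Initial salt = 69,100×5.66 = 391,106
After stage 1: salt = 391,106 + 151,000×33.47 = 5,445,076; volume = 220,100 m³; S = 24.739 PSU
After stage 2: salt = 5,445,076 + 364,000×35.44 = 18,345,236; volume = 584,100 m³; S = 31.408 PSU
After stage 3: salt = 18,345,236 + 364,000×5.94 = 20,507,396; volume = 948,100 m³
S = 20,507,396 / 948,100 = 21.63 PSU

21.63 PSU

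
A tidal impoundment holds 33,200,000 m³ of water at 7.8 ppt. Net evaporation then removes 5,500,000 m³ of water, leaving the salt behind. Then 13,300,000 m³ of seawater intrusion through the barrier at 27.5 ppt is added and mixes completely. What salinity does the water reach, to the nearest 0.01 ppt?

15.24 ppt

After evaporation: salt = 33,200,000×7.8 = 258,960,000; volume = 33,200,000 − 5,500,000 = 27,700,000 m³
After mixing: salt = 258,960,000 + 13,300,000×27.5 = 624,710,000; volume = 27,700,000 + 13,300,000 = 41,000,000 m³
S = 624,710,000 / 41,000,000 = 15.2368 ppt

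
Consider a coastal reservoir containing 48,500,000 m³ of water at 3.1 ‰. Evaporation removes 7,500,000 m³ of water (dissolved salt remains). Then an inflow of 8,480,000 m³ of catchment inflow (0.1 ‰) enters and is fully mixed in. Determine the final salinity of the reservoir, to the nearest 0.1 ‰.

After evaporation: salt = 48,500,000×3.1 = 150,350,000; volume = 48,500,000 − 7,500,000 = 41,000,000 m³
After mixing: salt = 150,350,000 + 8,480,000×0.1 = 151,198,000; volume = 41,000,000 + 8,480,000 = 49,480,000 m³
S = 151,198,000 / 49,480,000 = 3.0557 ‰

3.1 ‰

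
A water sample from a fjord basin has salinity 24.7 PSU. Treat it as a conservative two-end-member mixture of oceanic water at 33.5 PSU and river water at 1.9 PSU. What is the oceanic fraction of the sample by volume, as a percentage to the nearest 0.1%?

Let g be the oceanic fraction. Salt balance per unit volume:
g×33.5 + (1−g)×1.9 = 24.7
g = (24.7 − 1.9) / (33.5 − 1.9) = 22.8/31.6 = 0.7215

72.2%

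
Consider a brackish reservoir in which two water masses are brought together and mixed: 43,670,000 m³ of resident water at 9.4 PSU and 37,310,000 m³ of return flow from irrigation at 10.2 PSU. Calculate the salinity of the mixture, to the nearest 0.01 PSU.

Total salt / total volume:
salt = 43,670,000×9.4 + 37,310,000×10.2 = 410,498,000 + 380,562,000 = 791,060,000
volume = 43,670,000 + 37,310,000 = 80,980,000 m³
S = 791,060,000 / 80,980,000 = 9.7686 PSU

9.77 PSU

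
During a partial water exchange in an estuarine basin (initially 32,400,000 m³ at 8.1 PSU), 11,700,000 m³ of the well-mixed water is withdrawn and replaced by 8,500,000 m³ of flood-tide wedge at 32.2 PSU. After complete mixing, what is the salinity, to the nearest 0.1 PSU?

Remaining after removal: 20,700,000 m³ at 8.1 PSU (salt = 167,670,000)
After addition: salt = 167,670,000 + 8,500,000×32.2 = 441,370,000; volume = 29,200,000 m³
S = 441,370,000 / 29,200,000 = 15.1154 PSU

15.1 PSU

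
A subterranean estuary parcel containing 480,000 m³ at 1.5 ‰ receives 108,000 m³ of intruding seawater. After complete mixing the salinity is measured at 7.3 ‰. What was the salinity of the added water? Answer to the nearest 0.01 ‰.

33.08 ‰

Salt balance: 480,000×1.5 + 108,000×S = 588,000×7.3
720,000 + 108,000·S = 4,292,400
S = (4,292,400 − 720,000) / 108,000 = 33.0778 ‰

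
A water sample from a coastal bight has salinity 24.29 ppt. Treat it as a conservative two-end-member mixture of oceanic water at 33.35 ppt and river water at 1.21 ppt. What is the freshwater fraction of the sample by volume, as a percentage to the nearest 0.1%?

28.2%

Let f be the freshwater fraction. Salt balance per unit volume:
f×1.21 + (1−f)×33.35 = 24.29
f = (33.35 − 24.29) / (33.35 − 1.21) = 9.06/32.14 = 0.2819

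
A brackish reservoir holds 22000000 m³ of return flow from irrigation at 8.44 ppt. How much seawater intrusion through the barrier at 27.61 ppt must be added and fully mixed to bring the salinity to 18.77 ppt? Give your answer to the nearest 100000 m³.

25700000 m³

Salt balance: 22,000,000×8.44 + V×27.61 = (22,000,000+V)×18.77
185,680,000 + 27.61V = 412,940,000 + 18.77V
227,260,000 = 8.84V
V = 25,708,144.8 m³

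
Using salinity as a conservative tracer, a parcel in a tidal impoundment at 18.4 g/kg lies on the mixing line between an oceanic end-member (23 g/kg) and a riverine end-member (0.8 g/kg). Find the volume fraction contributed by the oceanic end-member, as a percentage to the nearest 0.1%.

Let g be the oceanic fraction. Salt balance per unit volume:
g×23 + (1−g)×0.8 = 18.4
g = (18.4 − 0.8) / (23 − 0.8) = 17.6/22.2 = 0.7928

79.3%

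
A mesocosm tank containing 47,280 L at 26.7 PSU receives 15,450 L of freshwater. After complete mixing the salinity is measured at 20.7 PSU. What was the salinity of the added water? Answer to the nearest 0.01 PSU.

2.34 PSU

Salt balance: 47,280×26.7 + 15,450×S = 62,730×20.7
1,262,376 + 15,450·S = 1,298,511
S = (1,298,511 − 1,262,376) / 15,450 = 2.3388 PSU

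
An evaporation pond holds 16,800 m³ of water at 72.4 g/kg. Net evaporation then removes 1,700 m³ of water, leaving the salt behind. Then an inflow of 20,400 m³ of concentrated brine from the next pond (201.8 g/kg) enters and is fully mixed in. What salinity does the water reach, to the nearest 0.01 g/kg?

After evaporation: salt = 16,800×72.4 = 1,216,320; volume = 16,800 − 1,700 = 15,100 m³
After mixing: salt = 1,216,320 + 20,400×201.8 = 5,333,040; volume = 15,100 + 20,400 = 35,500 m³
S = 5,333,040 / 35,500 = 150.2265 g/kg

150.23 g/kg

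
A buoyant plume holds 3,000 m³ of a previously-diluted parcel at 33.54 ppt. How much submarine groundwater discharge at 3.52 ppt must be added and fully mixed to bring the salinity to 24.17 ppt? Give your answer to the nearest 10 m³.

Salt balance: 3,000×33.54 + V×3.52 = (3,000+V)×24.17
100,620 + 3.52V = 72,510 + 24.17V
28,110 = 20.65V
V = 1,361.26 m³

1360 m³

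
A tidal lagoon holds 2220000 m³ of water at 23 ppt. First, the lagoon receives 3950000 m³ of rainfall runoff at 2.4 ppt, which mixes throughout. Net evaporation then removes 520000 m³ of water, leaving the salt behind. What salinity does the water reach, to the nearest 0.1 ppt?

10.7 ppt

After mixing: salt = 2,220,000×23 + 3,950,000×2.4 = 60,540,000; volume = 6,170,000 m³
After evaporation: salt unchanged = 60,540,000; volume = 6,170,000 − 520,000 = 5,650,000 m³
S = 60,540,000 / 5,650,000 = 10.715 ppt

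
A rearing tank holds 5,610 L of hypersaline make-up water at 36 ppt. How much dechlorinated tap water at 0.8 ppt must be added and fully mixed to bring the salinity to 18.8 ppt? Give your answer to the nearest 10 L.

Salt balance: 5,610×36 + V×0.8 = (5,610+V)×18.8
201,960 + 0.8V = 105,468 + 18.8V
96,492 = 18V
V = 5,360.67 L

5360 L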